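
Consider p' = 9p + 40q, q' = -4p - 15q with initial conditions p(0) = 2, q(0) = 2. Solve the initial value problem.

p(t) = 26e^(-3t)sin(4t) + 2e^(-3t)cos(4t), q(t) = -8e^(-3t)sin(4t) + 2e^(-3t)cos(4t)

Coefficient matrix A = [[9, 40], [-4, -15]].
Characteristic polynomial det(A - λI) = λ^2 + 6λ + 25 = 0.
Eigenvalues λ = -3 ± 4i (complex conjugate pair).
For λ=-3+4i: an eigenvector is (3,-1) - i(-1,0) = (3 + i, -1).
A real fundamental pair from Re and Im of e^((-3+4i)t)v: X_1 = e^(-3t)(cos(4t)·(3,-1) + sin(4t)·(-1,0)), X_2 = e^(-3t)(sin(4t)·(3,-1) - cos(4t)·(-1,0)).
General solution: c_1X_1 + c_2X_2.
Applying p(0)=2, q(0)=2 gives c_1=-2, c_2=8.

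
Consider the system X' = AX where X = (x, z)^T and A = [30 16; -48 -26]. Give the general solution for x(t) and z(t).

Coefficient matrix A = [[30, 16], [-48, -26]].
Characteristic polynomial det(A - λI) = λ^2 - 4λ - 12 = 0.
Eigenvalues λ = -2, 6.
For λ=-2: (A-λI) row 1 is [32, 16], so an eigenvector is (-1, 2).
For λ=6: (A-λI) row 1 is [24, 16], so an eigenvector is (-2, 3).
General solution: C_1e^(-2t)(-1,2) + C_2e^(6t)(-2,3).

x(t) = -C_1e^(-2t) - 2C_2e^(6t), z(t) = 2C_1e^(-2t) + 3C_2e^(6t)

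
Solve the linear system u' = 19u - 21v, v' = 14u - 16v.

u(t) = c_1e^(-2t) - 3c_2e^(5t), v(t) = c_1e^(-2t) - 2c_2e^(5t)

Coefficient matrix A = [[19, -21], [14, -16]].
Characteristic polynomial det(A - λI) = λ^2 - 3λ - 10 = 0.
Eigenvalues λ = -2, 5.
For λ=-2: (A-λI) row 1 is [21, -21], so an eigenvector is (1, 1).
For λ=5: (A-λI) row 1 is [14, -21], so an eigenvector is (-3, -2).
General solution: c_1e^(-2t)(1,1) + c_2e^(5t)(-3,-2).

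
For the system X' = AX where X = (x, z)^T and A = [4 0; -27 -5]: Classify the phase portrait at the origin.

saddle

A = [[4,0],[-27,-5]]; det(A-λI) = λ^2 + λ - 20.
λ = 4, -5: opposite signs.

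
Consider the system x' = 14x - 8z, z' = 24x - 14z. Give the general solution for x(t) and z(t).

Coefficient matrix A = [[14, -8], [24, -14]].
Characteristic polynomial det(A - λI) = λ^2 - 4 = 0.
Eigenvalues λ = -2, 2.
For λ=-2: (A-λI) row 1 is [16, -8], so an eigenvector is (1, 2).
For λ=2: (A-λI) row 1 is [12, -8], so an eigenvector is (2, 3).
General solution: K_1e^(-2t)(1,2) + K_2e^(2t)(2,3).

x(t) = K_1e^(-2t) + 2K_2e^(2t), z(t) = 2K_1e^(-2t) + 3K_2e^(2t)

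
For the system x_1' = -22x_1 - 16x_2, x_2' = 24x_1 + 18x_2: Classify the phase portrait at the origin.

A = [[-22,-16],[24,18]]; det(A-λI) = λ^2 + 4λ - 12.
λ = -6, 2: opposite signs.

saddle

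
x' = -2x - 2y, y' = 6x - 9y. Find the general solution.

x(t) = -C_1e^(-6t) + 2C_2e^(-5t), y(t) = -2C_1e^(-6t) + 3C_2e^(-5t)

Coefficient matrix A = [[-2, -2], [6, -9]].
Characteristic polynomial det(A - λI) = λ^2 + 11λ + 30 = 0.
Eigenvalues λ = -6, -5.
For λ=-6: (A-λI) row 1 is [4, -2], so an eigenvector is (-1, -2).
For λ=-5: (A-λI) row 1 is [3, -2], so an eigenvector is (2, 3).
General solution: C_1e^(-6t)(-1,-2) + C_2e^(-5t)(2,3).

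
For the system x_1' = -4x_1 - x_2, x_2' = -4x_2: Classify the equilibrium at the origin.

stable improper node

A = [[-4,-1],[0,-4]]; det(A-λI) = λ^2 + 8λ + 16.
repeated λ = -4 with a single eigenvector.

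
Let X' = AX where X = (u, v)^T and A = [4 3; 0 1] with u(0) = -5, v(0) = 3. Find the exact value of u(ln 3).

-171

A = [[4,3],[0,1]]; eigenvalues λ = 1, 4.
Eigenvectors: (1,-1) for λ=1, (-1,0) for λ=4.
From the initial condition, c_1 = -3, c_2 = 2.
u(ln 3) = (-3)(3^1)(1) + (2)(3^4)(-1) = -171.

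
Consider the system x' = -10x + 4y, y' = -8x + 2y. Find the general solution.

Coefficient matrix A = [[-10, 4], [-8, 2]].
Characteristic polynomial det(A - λI) = λ^2 + 8λ + 12 = 0.
Eigenvalues λ = -6, -2.
For λ=-6: (A-λI) row 1 is [-4, 4], so an eigenvector is (1, 1).
For λ=-2: (A-λI) row 1 is [-8, 4], so an eigenvector is (1, 2).
General solution: C_1e^(-6t)(1,1) + C_2e^(-2t)(1,2).

x(t) = C_1e^(-6t) + C_2e^(-2t), y(t) = C_1e^(-6t) + 2C_2e^(-2t)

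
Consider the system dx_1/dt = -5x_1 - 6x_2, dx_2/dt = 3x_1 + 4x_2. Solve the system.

x_1(t) = -2c_1e^(-2t) - c_2e^(t), x_2(t) = c_1e^(-2t) + c_2e^(t)

Coefficient matrix A = [[-5, -6], [3, 4]].
Characteristic polynomial det(A - λI) = λ^2 + λ - 2 = 0.
Eigenvalues λ = -2, 1.
For λ=-2: (A-λI) row 1 is [-3, -6], so an eigenvector is (-2, 1).
For λ=1: (A-λI) row 1 is [-6, -6], so an eigenvector is (-1, 1).
General solution: c_1e^(-2t)(-2,1) + c_2e^(t)(-1,1).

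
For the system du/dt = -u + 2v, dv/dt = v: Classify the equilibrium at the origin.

saddle

A = [[-1,2],[0,1]]; det(A-λI) = λ^2 - 1.
λ = 1, -1: opposite signs.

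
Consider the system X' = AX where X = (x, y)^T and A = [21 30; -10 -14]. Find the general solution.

x(t) = -2K_1e^(6t) - 3K_2e^(t), y(t) = K_1e^(6t) + 2K_2e^(t)

Coefficient matrix A = [[21, 30], [-10, -14]].
Characteristic polynomial det(A - λI) = λ^2 - 7λ + 6 = 0.
Eigenvalues λ = 6, 1.
For λ=6: (A-λI) row 1 is [15, 30], so an eigenvector is (-2, 1).
For λ=1: (A-λI) row 1 is [20, 30], so an eigenvector is (-3, 2).
General solution: K_1e^(6t)(-2,1) + K_2e^(t)(-3,2).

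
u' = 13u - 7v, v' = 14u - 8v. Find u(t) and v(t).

u(t) = -C_1e^(-t) + C_2e^(6t), v(t) = -2C_1e^(-t) + C_2e^(6t)

Coefficient matrix A = [[13, -7], [14, -8]].
Characteristic polynomial det(A - λI) = λ^2 - 5λ - 6 = 0.
Eigenvalues λ = -1, 6.
For λ=-1: (A-λI) row 1 is [14, -7], so an eigenvector is (-1, -2).
For λ=6: (A-λI) row 1 is [7, -7], so an eigenvector is (1, 1).
General solution: C_1e^(-t)(-1,-2) + C_2e^(6t)(1,1).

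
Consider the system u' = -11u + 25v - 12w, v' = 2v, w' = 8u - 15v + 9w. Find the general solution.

u(t) = 3K_1e^(-3t) - K_2e^(t) + K_3e^(2t), v(t) = K_3e^(2t), w(t) = -2K_1e^(-3t) + K_2e^(t) + K_3e^(2t)

Coefficient matrix A = [[-11, 25, -12], [0, 2, 0], [8, -15, 9]].
det(A - λI) = 0 gives eigenvalues λ = -3, 1, 2.
For λ=-3: eigenvector (3,0,-2).
For λ=1: eigenvector (-1,0,1).
For λ=2: eigenvector (1,1,1).
General solution: K_1e^(-3t)(3,0,-2) + K_2e^(t)(-1,0,1) + K_3e^(2t)(1,1,1).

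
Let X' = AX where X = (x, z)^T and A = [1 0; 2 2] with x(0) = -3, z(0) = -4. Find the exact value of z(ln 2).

A = [[1,0],[2,2]]; eigenvalues λ = 2, 1.
Eigenvectors: (0,1) for λ=2, (-1,2) for λ=1.
From the initial condition, c_1 = -10, c_2 = 3.
z(ln 2) = (-10)(2^2)(1) + (3)(2^1)(2) = -28.

-28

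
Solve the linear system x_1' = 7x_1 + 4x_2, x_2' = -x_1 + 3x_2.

x_1(t) = 2c_1e^(5t) + 2c_2te^(5t) + c_2e^(5t), x_2(t) = -c_1e^(5t) - c_2te^(5t)

Coefficient matrix A = [[7, 4], [-1, 3]].
Characteristic polynomial det(A - λI) = λ^2 - 10λ + 25 = 0.
Single eigenvalue λ = 5 with algebraic multiplicity 2.
Eigenvector v = (2,-1); generalized eigenvector w with (A-λI)w=v is (1,0).
General solution: e^(5t)[c_1·v + c_2·(t·v + w)].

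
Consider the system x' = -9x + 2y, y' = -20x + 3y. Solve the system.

Coefficient matrix A = [[-9, 2], [-20, 3]].
Characteristic polynomial det(A - λI) = λ^2 + 6λ + 13 = 0.
Eigenvalues λ = -3 ± 2i (complex conjugate pair).
For λ=-3+2i: an eigenvector is (0,-1) - i(-1,-3) = (0 + i, -1 + 3i).
A real fundamental pair from Re and Im of e^((-3+2i)t)v: X_1 = e^(-3t)(cos(2t)·(0,-1) + sin(2t)·(-1,-3)), X_2 = e^(-3t)(sin(2t)·(0,-1) - cos(2t)·(-1,-3)).
General solution: C_1X_1 + C_2X_2.

x(t) = -C_1e^(-3t)sin(2t) + C_2e^(-3t)cos(2t), y(t) = -3C_1e^(-3t)sin(2t) - C_1e^(-3t)cos(2t) - C_2e^(-3t)sin(2t) + 3C_2e^(-3t)cos(2t)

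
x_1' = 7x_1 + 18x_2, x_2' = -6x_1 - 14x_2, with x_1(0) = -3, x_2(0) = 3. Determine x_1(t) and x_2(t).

x_1(t) = 6e^(-2t) - 9e^(-5t), x_2(t) = -3e^(-2t) + 6e^(-5t)

Coefficient matrix A = [[7, 18], [-6, -14]].
Characteristic polynomial det(A - λI) = λ^2 + 7λ + 10 = 0.
Eigenvalues λ = -5, -2.
For λ=-5: (A-λI) row 1 is [12, 18], so an eigenvector is (3, -2).
For λ=-2: (A-λI) row 1 is [9, 18], so an eigenvector is (2, -1).
General solution: K_1e^(-5t)(3,-2) + K_2e^(-2t)(2,-1).
Applying x_1(0)=-3, x_2(0)=3 gives K_1=-3, K_2=3.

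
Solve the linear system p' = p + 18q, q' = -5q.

p(t) = K_1e^(t) + 3K_2e^(-5t), q(t) = -K_2e^(-5t)

Coefficient matrix A = [[1, 18], [0, -5]].
Characteristic polynomial det(A - λI) = λ^2 + 4λ - 5 = 0.
Eigenvalues λ = 1, -5.
For λ=1: (A-λI) row 1 is [0, 18], so an eigenvector is (1, 0).
For λ=-5: (A-λI) row 1 is [6, 18], so an eigenvector is (3, -1).
General solution: K_1e^(t)(1,0) + K_2e^(-5t)(3,-1).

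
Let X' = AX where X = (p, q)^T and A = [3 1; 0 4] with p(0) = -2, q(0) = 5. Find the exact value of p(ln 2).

24

A = [[3,1],[0,4]]; eigenvalues λ = 4, 3.
Eigenvectors: (1,1) for λ=4, (-1,0) for λ=3.
From the initial condition, c_1 = 5, c_2 = 7.
p(ln 2) = (5)(2^4)(1) + (7)(2^3)(-1) = 24.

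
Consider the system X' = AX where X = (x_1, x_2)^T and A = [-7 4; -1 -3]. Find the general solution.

x_1(t) = 2K_1e^(-5t) + 2K_2te^(-5t) - K_2e^(-5t), x_2(t) = K_1e^(-5t) + K_2te^(-5t)

Coefficient matrix A = [[-7, 4], [-1, -3]].
Characteristic polynomial det(A - λI) = λ^2 + 10λ + 25 = 0.
Single eigenvalue λ = -5 with algebraic multiplicity 2.
Eigenvector v = (2,1); generalized eigenvector w with (A-λI)w=v is (-1,0).
General solution: e^(-5t)[K_1·v + K_2·(t·v + w)].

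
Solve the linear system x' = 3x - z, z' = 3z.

x(t) = C_1e^(3t) + C_2te^(3t) + C_2e^(3t), z(t) = -C_2e^(3t)

Coefficient matrix A = [[3, -1], [0, 3]].
Characteristic polynomial det(A - λI) = λ^2 - 6λ + 9 = 0.
Single eigenvalue λ = 3 with algebraic multiplicity 2.
Eigenvector v = (1,0); generalized eigenvector w with (A-λI)w=v is (1,-1).
General solution: e^(3t)[C_1·v + C_2·(t·v + w)].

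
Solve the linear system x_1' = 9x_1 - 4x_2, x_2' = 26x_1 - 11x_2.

Coefficient matrix A = [[9, -4], [26, -11]].
Characteristic polynomial det(A - λI) = λ^2 + 2λ + 5 = 0.
Eigenvalues λ = -1 ± 2i (complex conjugate pair).
For λ=-1+2i: an eigenvector is (1,3) - i(-1,-2) = (1 + i, 3 + 2i).
A real fundamental pair from Re and Im of e^((-1+2i)t)v: X_1 = e^(-t)(cos(2t)·(1,3) + sin(2t)·(-1,-2)), X_2 = e^(-t)(sin(2t)·(1,3) - cos(2t)·(-1,-2)).
General solution: C_1X_1 + C_2X_2.

x_1(t) = -C_1e^(-t)sin(2t) + C_1e^(-t)cos(2t) + C_2e^(-t)sin(2t) + C_2e^(-t)cos(2t), x_2(t) = -2C_1e^(-t)sin(2t) + 3C_1e^(-t)cos(2t) + 3C_2e^(-t)sin(2t) + 2C_2e^(-t)cos(2t)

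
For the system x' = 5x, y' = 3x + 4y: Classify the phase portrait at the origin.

A = [[5,0],[3,4]]; det(A-λI) = λ^2 - 9λ + 20.
λ = 5, 4: both positive.

unstable node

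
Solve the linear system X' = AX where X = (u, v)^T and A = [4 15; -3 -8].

u(t) = -2C_1e^(-2t)sin(3t) - C_1e^(-2t)cos(3t) - C_2e^(-2t)sin(3t) + 2C_2e^(-2t)cos(3t), v(t) = C_1e^(-2t)sin(3t) - C_2e^(-2t)cos(3t)

Coefficient matrix A = [[4, 15], [-3, -8]].
Characteristic polynomial det(A - λI) = λ^2 + 4λ + 13 = 0.
Eigenvalues λ = -2 ± 3i (complex conjugate pair).
For λ=-2+3i: an eigenvector is (-1,0) - i(-2,1) = (-1 + 2i, 0 - i).
A real fundamental pair from Re and Im of e^((-2+3i)t)v: X_1 = e^(-2t)(cos(3t)·(-1,0) + sin(3t)·(-2,1)), X_2 = e^(-2t)(sin(3t)·(-1,0) - cos(3t)·(-2,1)).
General solution: C_1X_1 + C_2X_2.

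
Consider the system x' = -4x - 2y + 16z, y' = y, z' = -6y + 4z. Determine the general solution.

Coefficient matrix A = [[-4, -2, 16], [0, 1, 0], [0, -6, 4]].
det(A - λI) = 0 gives eigenvalues λ = -4, 1, 4.
For λ=-4: eigenvector (1,0,0).
For λ=1: eigenvector (6,1,2).
For λ=4: eigenvector (2,0,1).
General solution: c_1e^(-4t)(1,0,0) + c_2e^(t)(6,1,2) + c_3e^(4t)(2,0,1).

x(t) = c_1e^(-4t) + 6c_2e^(t) + 2c_3e^(4t), y(t) = c_2e^(t), z(t) = 2c_2e^(t) + c_3e^(4t)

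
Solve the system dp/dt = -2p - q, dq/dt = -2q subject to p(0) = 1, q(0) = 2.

p(t) = -2te^(-2t) + e^(-2t), q(t) = 2e^(-2t)

Coefficient matrix A = [[-2, -1], [0, -2]].
Characteristic polynomial det(A - λI) = λ^2 + 4λ + 4 = 0.
Single eigenvalue λ = -2 with algebraic multiplicity 2.
Eigenvector v = (-1,0); generalized eigenvector w with (A-λI)w=v is (-1,1).
General solution: e^(-2t)[K_1·v + K_2·(t·v + w)].
Applying p(0)=1, q(0)=2 gives K_1=-3, K_2=2.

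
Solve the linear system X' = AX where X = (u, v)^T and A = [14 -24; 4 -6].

u(t) = 3C_1e^(6t) + 2C_2e^(2t), v(t) = C_1e^(6t) + C_2e^(2t)

Coefficient matrix A = [[14, -24], [4, -6]].
Characteristic polynomial det(A - λI) = λ^2 - 8λ + 12 = 0.
Eigenvalues λ = 6, 2.
For λ=6: (A-λI) row 1 is [8, -24], so an eigenvector is (3, 1).
For λ=2: (A-λI) row 1 is [12, -24], so an eigenvector is (2, 1).
General solution: C_1e^(6t)(3,1) + C_2e^(2t)(2,1).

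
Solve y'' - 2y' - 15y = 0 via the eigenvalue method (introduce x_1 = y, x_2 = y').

y(t) = c_1e^(5t) + c_2e^(-3t)

Let x_1 = y, x_2 = y'. Then x_1' = x_2 and x_2' = 15x_1 + 2x_2.
A = [[0,1],[15,2]]; det(A-λI) = λ^2 - 2λ - 15.
Eigenvalues λ = 5, -3 with eigenvectors (1,5), (1,-3).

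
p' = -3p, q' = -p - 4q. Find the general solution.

p(t) = K_2e^(-3t), q(t) = K_1e^(-4t) - K_2e^(-3t)

Coefficient matrix A = [[-3, 0], [-1, -4]].
Characteristic polynomial det(A - λI) = λ^2 + 7λ + 12 = 0.
Eigenvalues λ = -4, -3.
For λ=-4: (A-λI) row 1 is [1, 0], so an eigenvector is (0, 1).
For λ=-3: (A-λI) row 2 is [-1, -1], so an eigenvector is (1, -1).
General solution: K_1e^(-4t)(0,1) + K_2e^(-3t)(1,-1).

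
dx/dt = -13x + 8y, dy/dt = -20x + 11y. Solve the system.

x(t) = -C_1e^(-t)sin(4t) + C_1e^(-t)cos(4t) + C_2e^(-t)sin(4t) + C_2e^(-t)cos(4t), y(t) = -2C_1e^(-t)sin(4t) + C_1e^(-t)cos(4t) + C_2e^(-t)sin(4t) + 2C_2e^(-t)cos(4t)

Coefficient matrix A = [[-13, 8], [-20, 11]].
Characteristic polynomial det(A - λI) = λ^2 + 2λ + 17 = 0.
Eigenvalues λ = -1 ± 4i (complex conjugate pair).
For λ=-1+4i: an eigenvector is (1,1) - i(-1,-2) = (1 + i, 1 + 2i).
A real fundamental pair from Re and Im of e^((-1+4i)t)v: X_1 = e^(-t)(cos(4t)·(1,1) + sin(4t)·(-1,-2)), X_2 = e^(-t)(sin(4t)·(1,1) - cos(4t)·(-1,-2)).
General solution: C_1X_1 + C_2X_2.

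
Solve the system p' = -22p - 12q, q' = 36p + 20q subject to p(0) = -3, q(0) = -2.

p(t) = 13e^(2t) - 16e^(-4t), q(t) = -26e^(2t) + 24e^(-4t)

Coefficient matrix A = [[-22, -12], [36, 20]].
Characteristic polynomial det(A - λI) = λ^2 + 2λ - 8 = 0.
Eigenvalues λ = 2, -4.
For λ=2: (A-λI) row 1 is [-24, -12], so an eigenvector is (1, -2).
For λ=-4: (A-λI) row 1 is [-18, -12], so an eigenvector is (2, -3).
General solution: c_1e^(2t)(1,-2) + c_2e^(-4t)(2,-3).
Applying p(0)=-3, q(0)=-2 gives c_1=13, c_2=-8.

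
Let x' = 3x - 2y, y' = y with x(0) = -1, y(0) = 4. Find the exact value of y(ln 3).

12

A = [[3,-2],[0,1]]; eigenvalues λ = 3, 1.
Eigenvectors: (1,0) for λ=3, (-1,-1) for λ=1.
From the initial condition, c_1 = -5, c_2 = -4.
y(ln 3) = (-5)(3^3)(0) + (-4)(3^1)(-1) = 12.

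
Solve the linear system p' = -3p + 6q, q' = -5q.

p(t) = -K_1e^(-3t) - 3K_2e^(-5t), q(t) = K_2e^(-5t)

Coefficient matrix A = [[-3, 6], [0, -5]].
Characteristic polynomial det(A - λI) = λ^2 + 8λ + 15 = 0.
Eigenvalues λ = -3, -5.
For λ=-3: (A-λI) row 1 is [0, 6], so an eigenvector is (-1, 0).
For λ=-5: (A-λI) row 1 is [2, 6], so an eigenvector is (-3, 1).
General solution: K_1e^(-3t)(-1,0) + K_2e^(-5t)(-3,1).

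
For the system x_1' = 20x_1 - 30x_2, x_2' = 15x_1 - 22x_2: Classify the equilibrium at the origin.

A = [[20,-30],[15,-22]]; det(A-λI) = λ^2 + 2λ + 10.
λ = -1 ± 3i: negative real part.

stable spiral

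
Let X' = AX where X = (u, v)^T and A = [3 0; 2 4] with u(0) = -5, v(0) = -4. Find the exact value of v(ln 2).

-144

A = [[3,0],[2,4]]; eigenvalues λ = 4, 3.
Eigenvectors: (0,1) for λ=4, (1,-2) for λ=3.
From the initial condition, c_1 = -14, c_2 = -5.
v(ln 2) = (-14)(2^4)(1) + (-5)(2^3)(-2) = -144.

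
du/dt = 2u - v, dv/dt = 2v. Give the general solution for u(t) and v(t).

u(t) = -K_1e^(2t) - K_2te^(2t) + 2K_2e^(2t), v(t) = K_2e^(2t)

Coefficient matrix A = [[2, -1], [0, 2]].
Characteristic polynomial det(A - λI) = λ^2 - 4λ + 4 = 0.
Single eigenvalue λ = 2 with algebraic multiplicity 2.
Eigenvector v = (-1,0); generalized eigenvector w with (A-λI)w=v is (2,1).
General solution: e^(2t)[K_1·v + K_2·(t·v + w)].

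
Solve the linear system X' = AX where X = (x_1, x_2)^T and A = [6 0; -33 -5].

Coefficient matrix A = [[6, 0], [-33, -5]].
Characteristic polynomial det(A - λI) = λ^2 - λ - 30 = 0.
Eigenvalues λ = -5, 6.
For λ=-5: (A-λI) row 1 is [11, 0], so an eigenvector is (0, 1).
For λ=6: (A-λI) row 2 is [-33, -11], so an eigenvector is (-1, 3).
General solution: C_1e^(-5t)(0,1) + C_2e^(6t)(-1,3).

x_1(t) = -C_2e^(6t), x_2(t) = C_1e^(-5t) + 3C_2e^(6t)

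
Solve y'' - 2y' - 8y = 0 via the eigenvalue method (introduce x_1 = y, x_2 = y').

y(t) = c_1e^(-2t) + c_2e^(4t)

Let x_1 = y, x_2 = y'. Then x_1' = x_2 and x_2' = 8x_1 + 2x_2.
A = [[0,1],[8,2]]; det(A-λI) = λ^2 - 2λ - 8.
Eigenvalues λ = -2, 4 with eigenvectors (1,-2), (1,4).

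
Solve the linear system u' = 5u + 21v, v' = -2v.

Coefficient matrix A = [[5, 21], [0, -2]].
Characteristic polynomial det(A - λI) = λ^2 - 3λ - 10 = 0.
Eigenvalues λ = -2, 5.
For λ=-2: (A-λI) row 1 is [7, 21], so an eigenvector is (3, -1).
For λ=5: (A-λI) row 1 is [0, 21], so an eigenvector is (1, 0).
General solution: C_1e^(-2t)(3,-1) + C_2e^(5t)(1,0).

u(t) = 3C_1e^(-2t) + C_2e^(5t), v(t) = -C_1e^(-2t)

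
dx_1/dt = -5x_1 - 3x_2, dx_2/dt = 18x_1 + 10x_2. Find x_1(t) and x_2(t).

x_1(t) = C_1e^(4t) + C_2e^(t), x_2(t) = -3C_1e^(4t) - 2C_2e^(t)

Coefficient matrix A = [[-5, -3], [18, 10]].
Characteristic polynomial det(A - λI) = λ^2 - 5λ + 4 = 0.
Eigenvalues λ = 4, 1.
For λ=4: (A-λI) row 1 is [-9, -3], so an eigenvector is (1, -3).
For λ=1: (A-λI) row 1 is [-6, -3], so an eigenvector is (1, -2).
General solution: C_1e^(4t)(1,-3) + C_2e^(t)(1,-2).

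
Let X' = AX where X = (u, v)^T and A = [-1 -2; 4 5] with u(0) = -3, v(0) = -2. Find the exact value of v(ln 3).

A = [[-1,-2],[4,5]]; eigenvalues λ = 3, 1.
Eigenvectors: (-1,2) for λ=3, (-1,1) for λ=1.
From the initial condition, c_1 = -5, c_2 = 8.
v(ln 3) = (-5)(3^3)(2) + (8)(3^1)(1) = -246.

-246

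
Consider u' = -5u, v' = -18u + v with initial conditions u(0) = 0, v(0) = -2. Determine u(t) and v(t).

u(t) = 0, v(t) = -2e^(t)

Coefficient matrix A = [[-5, 0], [-18, 1]].
Characteristic polynomial det(A - λI) = λ^2 + 4λ - 5 = 0.
Eigenvalues λ = -5, 1.
For λ=-5: (A-λI) row 2 is [-18, 6], so an eigenvector is (1, 3).
For λ=1: (A-λI) row 1 is [-6, 0], so an eigenvector is (0, 1).
General solution: C_1e^(-5t)(1,3) + C_2e^(t)(0,1).
Applying u(0)=0, v(0)=-2 gives C_1=0, C_2=-2.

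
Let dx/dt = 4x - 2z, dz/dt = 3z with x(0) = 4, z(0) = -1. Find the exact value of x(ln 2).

A = [[4,-2],[0,3]]; eigenvalues λ = 3, 4.
Eigenvectors: (2,1) for λ=3, (1,0) for λ=4.
From the initial condition, c_1 = -1, c_2 = 6.
x(ln 2) = (-1)(2^3)(2) + (6)(2^4)(1) = 80.

80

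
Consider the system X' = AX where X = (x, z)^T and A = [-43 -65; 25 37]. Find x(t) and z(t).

Coefficient matrix A = [[-43, -65], [25, 37]].
Characteristic polynomial det(A - λI) = λ^2 + 6λ + 34 = 0.
Eigenvalues λ = -3 ± 5i (complex conjugate pair).
For λ=-3+5i: an eigenvector is (-2,1) - i(3,-2) = (-2 - 3i, 1 + 2i).
A real fundamental pair from Re and Im of e^((-3+5i)t)v: X_1 = e^(-3t)(cos(5t)·(-2,1) + sin(5t)·(3,-2)), X_2 = e^(-3t)(sin(5t)·(-2,1) - cos(5t)·(3,-2)).
General solution: C_1X_1 + C_2X_2.

x(t) = 3C_1e^(-3t)sin(5t) - 2C_1e^(-3t)cos(5t) - 2C_2e^(-3t)sin(5t) - 3C_2e^(-3t)cos(5t), z(t) = -2C_1e^(-3t)sin(5t) + C_1e^(-3t)cos(5t) + C_2e^(-3t)sin(5t) + 2C_2e^(-3t)cos(5t)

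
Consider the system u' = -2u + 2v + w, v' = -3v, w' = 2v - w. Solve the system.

Coefficient matrix A = [[-2, 2, 1], [0, -3, 0], [0, 2, -1]].
det(A - λI) = 0 gives eigenvalues λ = -2, -1, -3.
For λ=-2: eigenvector (1,0,0).
For λ=-1: eigenvector (1,0,1).
For λ=-3: eigenvector (1,-1,1).
General solution: c_1e^(-2t)(1,0,0) + c_2e^(-t)(1,0,1) + c_3e^(-3t)(1,-1,1).

u(t) = c_1e^(-2t) + c_2e^(-t) + c_3e^(-3t), v(t) = -c_3e^(-3t), w(t) = c_2e^(-t) + c_3e^(-3t)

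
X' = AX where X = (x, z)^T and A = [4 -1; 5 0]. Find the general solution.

Coefficient matrix A = [[4, -1], [5, 0]].
Characteristic polynomial det(A - λI) = λ^2 - 4λ + 5 = 0.
Eigenvalues λ = 2 ± i (complex conjugate pair).
For λ=2+i: an eigenvector is (0,-1) - i(1,2) = (0 - i, -1 - 2i).
A real fundamental pair from Re and Im of e^((2+i)t)v: X_1 = e^(2t)(cos(t)·(0,-1) + sin(t)·(1,2)), X_2 = e^(2t)(sin(t)·(0,-1) - cos(t)·(1,2)).
General solution: C_1X_1 + C_2X_2.

x(t) = C_1e^(2t)sin(t) - C_2e^(2t)cos(t), z(t) = 2C_1e^(2t)sin(t) - C_1e^(2t)cos(t) - C_2e^(2t)sin(t) - 2C_2e^(2t)cos(t)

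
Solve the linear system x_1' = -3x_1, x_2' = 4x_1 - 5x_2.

x_1(t) = c_1e^(-3t), x_2(t) = 2c_1e^(-3t) - c_2e^(-5t)

Coefficient matrix A = [[-3, 0], [4, -5]].
Characteristic polynomial det(A - λI) = λ^2 + 8λ + 15 = 0.
Eigenvalues λ = -3, -5.
For λ=-3: (A-λI) row 2 is [4, -2], so an eigenvector is (1, 2).
For λ=-5: (A-λI) row 1 is [2, 0], so an eigenvector is (0, -1).
General solution: c_1e^(-3t)(1,2) + c_2e^(-5t)(0,-1).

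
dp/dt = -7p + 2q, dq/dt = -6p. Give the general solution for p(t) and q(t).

Coefficient matrix A = [[-7, 2], [-6, 0]].
Characteristic polynomial det(A - λI) = λ^2 + 7λ + 12 = 0.
Eigenvalues λ = -4, -3.
For λ=-4: (A-λI) row 1 is [-3, 2], so an eigenvector is (2, 3).
For λ=-3: (A-λI) row 1 is [-4, 2], so an eigenvector is (1, 2).
General solution: c_1e^(-4t)(2,3) + c_2e^(-3t)(1,2).

p(t) = 2c_1e^(-4t) + c_2e^(-3t), q(t) = 3c_1e^(-4t) + 2c_2e^(-3t)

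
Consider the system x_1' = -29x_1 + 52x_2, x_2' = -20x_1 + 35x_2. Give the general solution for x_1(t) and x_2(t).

Coefficient matrix A = [[-29, 52], [-20, 35]].
Characteristic polynomial det(A - λI) = λ^2 - 6λ + 25 = 0.
Eigenvalues λ = 3 ± 4i (complex conjugate pair).
For λ=3+4i: an eigenvector is (-2,-1) - i(3,2) = (-2 - 3i, -1 - 2i).
A real fundamental pair from Re and Im of e^((3+4i)t)v: X_1 = e^(3t)(cos(4t)·(-2,-1) + sin(4t)·(3,2)), X_2 = e^(3t)(sin(4t)·(-2,-1) - cos(4t)·(3,2)).
General solution: C_1X_1 + C_2X_2.

x_1(t) = 3C_1e^(3t)sin(4t) - 2C_1e^(3t)cos(4t) - 2C_2e^(3t)sin(4t) - 3C_2e^(3t)cos(4t), x_2(t) = 2C_1e^(3t)sin(4t) - C_1e^(3t)cos(4t) - C_2e^(3t)sin(4t) - 2C_2e^(3t)cos(4t)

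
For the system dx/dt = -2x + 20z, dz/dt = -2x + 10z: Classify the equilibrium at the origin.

unstable spiral

A = [[-2,20],[-2,10]]; det(A-λI) = λ^2 - 8λ + 20.
λ = 4 ± 2i: positive real part.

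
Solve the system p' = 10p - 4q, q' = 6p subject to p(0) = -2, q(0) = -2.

Coefficient matrix A = [[10, -4], [6, 0]].
Characteristic polynomial det(A - λI) = λ^2 - 10λ + 24 = 0.
Eigenvalues λ = 4, 6.
For λ=4: (A-λI) row 1 is [6, -4], so an eigenvector is (2, 3).
For λ=6: (A-λI) row 1 is [4, -4], so an eigenvector is (1, 1).
General solution: C_1e^(4t)(2,3) + C_2e^(6t)(1,1).
Applying p(0)=-2, q(0)=-2 gives C_1=0, C_2=-2.

p(t) = -2e^(6t), q(t) = -2e^(6t)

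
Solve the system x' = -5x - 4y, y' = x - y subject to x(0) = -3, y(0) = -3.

Coefficient matrix A = [[-5, -4], [1, -1]].
Characteristic polynomial det(A - λI) = λ^2 + 6λ + 9 = 0.
Single eigenvalue λ = -3 with algebraic multiplicity 2.
Eigenvector v = (2,-1); generalized eigenvector w with (A-λI)w=v is (-1,0).
General solution: e^(-3t)[C_1·v + C_2·(t·v + w)].
Applying x(0)=-3, y(0)=-3 gives C_1=3, C_2=9.

x(t) = 18te^(-3t) - 3e^(-3t), y(t) = -9te^(-3t) - 3e^(-3t)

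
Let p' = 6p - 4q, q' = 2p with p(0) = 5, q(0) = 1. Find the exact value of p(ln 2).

116

A = [[6,-4],[2,0]]; eigenvalues λ = 4, 2.
Eigenvectors: (-2,-1) for λ=4, (-1,-1) for λ=2.
From the initial condition, c_1 = -4, c_2 = 3.
p(ln 2) = (-4)(2^4)(-2) + (3)(2^2)(-1) = 116.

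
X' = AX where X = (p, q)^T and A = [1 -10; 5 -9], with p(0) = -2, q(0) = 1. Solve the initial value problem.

p(t) = -4e^(-4t)sin(5t) - 2e^(-4t)cos(5t), q(t) = -3e^(-4t)sin(5t) + e^(-4t)cos(5t)

Coefficient matrix A = [[1, -10], [5, -9]].
Characteristic polynomial det(A - λI) = λ^2 + 8λ + 41 = 0.
Eigenvalues λ = -4 ± 5i (complex conjugate pair).
For λ=-4+5i: an eigenvector is (1,1) - i(-1,0) = (1 + i, 1).
A real fundamental pair from Re and Im of e^((-4+5i)t)v: X_1 = e^(-4t)(cos(5t)·(1,1) + sin(5t)·(-1,0)), X_2 = e^(-4t)(sin(5t)·(1,1) - cos(5t)·(-1,0)).
General solution: K_1X_1 + K_2X_2.
Applying p(0)=-2, q(0)=1 gives K_1=1, K_2=-3.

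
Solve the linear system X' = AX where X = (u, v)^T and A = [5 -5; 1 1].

u(t) = c_1e^(3t)sin(t) - 2c_1e^(3t)cos(t) - 2c_2e^(3t)sin(t) - c_2e^(3t)cos(t), v(t) = -c_1e^(3t)cos(t) - c_2e^(3t)sin(t)

Coefficient matrix A = [[5, -5], [1, 1]].
Characteristic polynomial det(A - λI) = λ^2 - 6λ + 10 = 0.
Eigenvalues λ = 3 ± i (complex conjugate pair).
For λ=3+i: an eigenvector is (-2,-1) - i(1,0) = (-2 - i, -1).
A real fundamental pair from Re and Im of e^((3+i)t)v: X_1 = e^(3t)(cos(t)·(-2,-1) + sin(t)·(1,0)), X_2 = e^(3t)(sin(t)·(-2,-1) - cos(t)·(1,0)).
General solution: c_1X_1 + c_2X_2.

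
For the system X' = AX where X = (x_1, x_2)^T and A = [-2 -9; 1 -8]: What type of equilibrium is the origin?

stable improper node

A = [[-2,-9],[1,-8]]; det(A-λI) = λ^2 + 10λ + 25.
repeated λ = -5 with a single eigenvector.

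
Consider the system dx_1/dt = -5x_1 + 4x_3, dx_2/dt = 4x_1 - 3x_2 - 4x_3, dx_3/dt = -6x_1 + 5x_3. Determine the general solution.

x_1(t) = -2C_2e^(t) + C_3e^(-t), x_2(t) = -C_1e^(-3t) + C_2e^(t), x_3(t) = -3C_2e^(t) + C_3e^(-t)

Coefficient matrix A = [[-5, 0, 4], [4, -3, -4], [-6, 0, 5]].
det(A - λI) = 0 gives eigenvalues λ = -3, 1, -1.
For λ=-3: eigenvector (0,-1,0).
For λ=1: eigenvector (-2,1,-3).
For λ=-1: eigenvector (1,0,1).
General solution: C_1e^(-3t)(0,-1,0) + C_2e^(t)(-2,1,-3) + C_3e^(-t)(1,0,1).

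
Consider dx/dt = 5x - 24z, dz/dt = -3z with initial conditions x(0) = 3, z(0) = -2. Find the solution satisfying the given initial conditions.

x(t) = 9e^(5t) - 6e^(-3t), z(t) = -2e^(-3t)

Coefficient matrix A = [[5, -24], [0, -3]].
Characteristic polynomial det(A - λI) = λ^2 - 2λ - 15 = 0.
Eigenvalues λ = 5, -3.
For λ=5: (A-λI) row 1 is [0, -24], so an eigenvector is (1, 0).
For λ=-3: (A-λI) row 1 is [8, -24], so an eigenvector is (-3, -1).
General solution: c_1e^(5t)(1,0) + c_2e^(-3t)(-3,-1).
Applying x(0)=3, z(0)=-2 gives c_1=9, c_2=2.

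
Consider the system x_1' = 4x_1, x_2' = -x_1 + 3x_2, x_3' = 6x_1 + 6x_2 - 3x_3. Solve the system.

x_1(t) = C_3e^(4t), x_2(t) = C_2e^(3t) - C_3e^(4t), x_3(t) = C_1e^(-3t) + C_2e^(3t)

Coefficient matrix A = [[4, 0, 0], [-1, 3, 0], [6, 6, -3]].
det(A - λI) = 0 gives eigenvalues λ = -3, 3, 4.
For λ=-3: eigenvector (0,0,1).
For λ=3: eigenvector (0,1,1).
For λ=4: eigenvector (1,-1,0).
General solution: C_1e^(-3t)(0,0,1) + C_2e^(3t)(0,1,1) + C_3e^(4t)(1,-1,0).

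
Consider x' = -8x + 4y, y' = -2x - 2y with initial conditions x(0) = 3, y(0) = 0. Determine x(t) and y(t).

Coefficient matrix A = [[-8, 4], [-2, -2]].
Characteristic polynomial det(A - λI) = λ^2 + 10λ + 24 = 0.
Eigenvalues λ = -6, -4.
For λ=-6: (A-λI) row 1 is [-2, 4], so an eigenvector is (2, 1).
For λ=-4: (A-λI) row 1 is [-4, 4], so an eigenvector is (1, 1).
General solution: C_1e^(-6t)(2,1) + C_2e^(-4t)(1,1).
Applying x(0)=3, y(0)=0 gives C_1=3, C_2=-3.

x(t) = -3e^(-4t) + 6e^(-6t), y(t) = -3e^(-4t) + 3e^(-6t)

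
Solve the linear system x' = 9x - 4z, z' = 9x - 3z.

x(t) = -2K_1e^(3t) - 2K_2te^(3t) + K_2e^(3t), z(t) = -3K_1e^(3t) - 3K_2te^(3t) + 2K_2e^(3t)

Coefficient matrix A = [[9, -4], [9, -3]].
Characteristic polynomial det(A - λI) = λ^2 - 6λ + 9 = 0.
Single eigenvalue λ = 3 with algebraic multiplicity 2.
Eigenvector v = (-2,-3); generalized eigenvector w with (A-λI)w=v is (1,2).
General solution: e^(3t)[K_1·v + K_2·(t·v + w)].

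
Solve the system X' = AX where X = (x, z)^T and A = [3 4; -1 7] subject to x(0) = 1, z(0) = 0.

x(t) = -2te^(5t) + e^(5t), z(t) = -te^(5t)

Coefficient matrix A = [[3, 4], [-1, 7]].
Characteristic polynomial det(A - λI) = λ^2 - 10λ + 25 = 0.
Single eigenvalue λ = 5 with algebraic multiplicity 2.
Eigenvector v = (-2,-1); generalized eigenvector w with (A-λI)w=v is (-3,-2).
General solution: e^(5t)[C_1·v + C_2·(t·v + w)].
Applying x(0)=1, z(0)=0 gives C_1=-2, C_2=1.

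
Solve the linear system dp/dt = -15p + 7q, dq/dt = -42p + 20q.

p(t) = c_1e^(6t) - c_2e^(-t), q(t) = 3c_1e^(6t) - 2c_2e^(-t)

Coefficient matrix A = [[-15, 7], [-42, 20]].
Characteristic polynomial det(A - λI) = λ^2 - 5λ - 6 = 0.
Eigenvalues λ = 6, -1.
For λ=6: (A-λI) row 1 is [-21, 7], so an eigenvector is (1, 3).
For λ=-1: (A-λI) row 1 is [-14, 7], so an eigenvector is (-1, -2).
General solution: c_1e^(6t)(1,3) + c_2e^(-t)(-1,-2).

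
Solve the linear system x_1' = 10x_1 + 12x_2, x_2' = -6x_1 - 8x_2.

Coefficient matrix A = [[10, 12], [-6, -8]].
Characteristic polynomial det(A - λI) = λ^2 - 2λ - 8 = 0.
Eigenvalues λ = -2, 4.
For λ=-2: (A-λI) row 1 is [12, 12], so an eigenvector is (1, -1).
For λ=4: (A-λI) row 1 is [6, 12], so an eigenvector is (2, -1).
General solution: c_1e^(-2t)(1,-1) + c_2e^(4t)(2,-1).

x_1(t) = c_1e^(-2t) + 2c_2e^(4t), x_2(t) = -c_1e^(-2t) - c_2e^(4t)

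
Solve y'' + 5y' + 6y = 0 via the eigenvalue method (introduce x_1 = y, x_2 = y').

y(t) = c_1e^(-2t) + c_2e^(-3t)

Let x_1 = y, x_2 = y'. Then x_1' = x_2 and x_2' = -6x_1 - 5x_2.
A = [[0,1],[-6,-5]]; det(A-λI) = λ^2 + 5λ + 6.
Eigenvalues λ = -2, -3 with eigenvectors (1,-2), (1,-3).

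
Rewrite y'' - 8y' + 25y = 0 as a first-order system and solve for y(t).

y(t) = C_1e^(4t)cos(3t) + C_2e^(4t)sin(3t)

Let x_1 = y, x_2 = y'. Then x_1' = x_2 and x_2' = -25x_1 + 8x_2.
A = [[0,1],[-25,8]]; det(A-λI) = λ^2 - 8λ + 25.
Eigenvalues λ = 4 ± 3i.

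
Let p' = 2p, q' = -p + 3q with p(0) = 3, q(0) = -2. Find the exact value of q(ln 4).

-272

A = [[2,0],[-1,3]]; eigenvalues λ = 3, 2.
Eigenvectors: (0,1) for λ=3, (-1,-1) for λ=2.
From the initial condition, c_1 = -5, c_2 = -3.
q(ln 4) = (-5)(4^3)(1) + (-3)(4^2)(-1) = -272.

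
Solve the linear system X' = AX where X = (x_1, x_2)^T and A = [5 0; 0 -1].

x_1(t) = K_2e^(5t), x_2(t) = -K_1e^(-t)

Coefficient matrix A = [[5, 0], [0, -1]].
Characteristic polynomial det(A - λI) = λ^2 - 4λ - 5 = 0.
Eigenvalues λ = -1, 5.
For λ=-1: (A-λI) row 1 is [6, 0], so an eigenvector is (0, -1).
For λ=5: (A-λI) row 2 is [0, -6], so an eigenvector is (1, 0).
General solution: K_1e^(-t)(0,-1) + K_2e^(5t)(1,0).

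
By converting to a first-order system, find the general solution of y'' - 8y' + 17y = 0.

y(t) = c_1e^(4t)cos(t) + c_2e^(4t)sin(t)

Let x_1 = y, x_2 = y'. Then x_1' = x_2 and x_2' = -17x_1 + 8x_2.
A = [[0,1],[-17,8]]; det(A-λI) = λ^2 - 8λ + 17.
Eigenvalues λ = 4 ± i.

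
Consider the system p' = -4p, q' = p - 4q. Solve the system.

Coefficient matrix A = [[-4, 0], [1, -4]].
Characteristic polynomial det(A - λI) = λ^2 + 8λ + 16 = 0.
Single eigenvalue λ = -4 with algebraic multiplicity 2.
Eigenvector v = (0,1); generalized eigenvector w with (A-λI)w=v is (1,-2).
General solution: e^(-4t)[c_1·v + c_2·(t·v + w)].

p(t) = c_2e^(-4t), q(t) = c_1e^(-4t) + c_2te^(-4t) - 2c_2e^(-4t)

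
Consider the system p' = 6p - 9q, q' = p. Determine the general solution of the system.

p(t) = -3C_1e^(3t) - 3C_2te^(3t) - C_2e^(3t), q(t) = -C_1e^(3t) - C_2te^(3t)

Coefficient matrix A = [[6, -9], [1, 0]].
Characteristic polynomial det(A - λI) = λ^2 - 6λ + 9 = 0.
Single eigenvalue λ = 3 with algebraic multiplicity 2.
Eigenvector v = (-3,-1); generalized eigenvector w with (A-λI)w=v is (-1,0).
General solution: e^(3t)[C_1·v + C_2·(t·v + w)].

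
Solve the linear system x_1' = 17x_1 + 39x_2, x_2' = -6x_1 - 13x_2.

Coefficient matrix A = [[17, 39], [-6, -13]].
Characteristic polynomial det(A - λI) = λ^2 - 4λ + 13 = 0.
Eigenvalues λ = 2 ± 3i (complex conjugate pair).
For λ=2+3i: an eigenvector is (-3,1) - i(-2,1) = (-3 + 2i, 1 - i).
A real fundamental pair from Re and Im of e^((2+3i)t)v: X_1 = e^(2t)(cos(3t)·(-3,1) + sin(3t)·(-2,1)), X_2 = e^(2t)(sin(3t)·(-3,1) - cos(3t)·(-2,1)).
General solution: c_1X_1 + c_2X_2.

x_1(t) = -2c_1e^(2t)sin(3t) - 3c_1e^(2t)cos(3t) - 3c_2e^(2t)sin(3t) + 2c_2e^(2t)cos(3t), x_2(t) = c_1e^(2t)sin(3t) + c_1e^(2t)cos(3t) + c_2e^(2t)sin(3t) - c_2e^(2t)cos(3t)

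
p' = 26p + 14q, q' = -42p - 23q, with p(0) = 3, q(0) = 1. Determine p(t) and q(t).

p(t) = 14e^(5t) - 11e^(-2t), q(t) = -21e^(5t) + 22e^(-2t)

Coefficient matrix A = [[26, 14], [-42, -23]].
Characteristic polynomial det(A - λI) = λ^2 - 3λ - 10 = 0.
Eigenvalues λ = 5, -2.
For λ=5: (A-λI) row 1 is [21, 14], so an eigenvector is (2, -3).
For λ=-2: (A-λI) row 1 is [28, 14], so an eigenvector is (1, -2).
General solution: c_1e^(5t)(2,-3) + c_2e^(-2t)(1,-2).
Applying p(0)=3, q(0)=1 gives c_1=7, c_2=-11.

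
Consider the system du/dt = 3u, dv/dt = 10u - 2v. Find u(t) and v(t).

u(t) = -K_2e^(3t), v(t) = K_1e^(-2t) - 2K_2e^(3t)

Coefficient matrix A = [[3, 0], [10, -2]].
Characteristic polynomial det(A - λI) = λ^2 - λ - 6 = 0.
Eigenvalues λ = -2, 3.
For λ=-2: (A-λI) row 1 is [5, 0], so an eigenvector is (0, 1).
For λ=3: (A-λI) row 2 is [10, -5], so an eigenvector is (-1, -2).
General solution: K_1e^(-2t)(0,1) + K_2e^(3t)(-1,-2).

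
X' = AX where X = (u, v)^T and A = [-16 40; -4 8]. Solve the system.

Coefficient matrix A = [[-16, 40], [-4, 8]].
Characteristic polynomial det(A - λI) = λ^2 + 8λ + 32 = 0.
Eigenvalues λ = -4 ± 4i (complex conjugate pair).
For λ=-4+4i: an eigenvector is (1,0) - i(-3,-1) = (1 + 3i, 0 + i).
A real fundamental pair from Re and Im of e^((-4+4i)t)v: X_1 = e^(-4t)(cos(4t)·(1,0) + sin(4t)·(-3,-1)), X_2 = e^(-4t)(sin(4t)·(1,0) - cos(4t)·(-3,-1)).
General solution: C_1X_1 + C_2X_2.

u(t) = -3C_1e^(-4t)sin(4t) + C_1e^(-4t)cos(4t) + C_2e^(-4t)sin(4t) + 3C_2e^(-4t)cos(4t), v(t) = -C_1e^(-4t)sin(4t) + C_2e^(-4t)cos(4t)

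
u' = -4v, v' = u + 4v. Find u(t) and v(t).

Coefficient matrix A = [[0, -4], [1, 4]].
Characteristic polynomial det(A - λI) = λ^2 - 4λ + 4 = 0.
Single eigenvalue λ = 2 with algebraic multiplicity 2.
Eigenvector v = (-2,1); generalized eigenvector w with (A-λI)w=v is (1,0).
General solution: e^(2t)[c_1·v + c_2·(t·v + w)].

u(t) = -2c_1e^(2t) - 2c_2te^(2t) + c_2e^(2t), v(t) = c_1e^(2t) + c_2te^(2t)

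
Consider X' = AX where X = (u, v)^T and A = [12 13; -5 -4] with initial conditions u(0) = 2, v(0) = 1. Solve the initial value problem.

u(t) = 29e^(4t)sin(t) + 2e^(4t)cos(t), v(t) = -18e^(4t)sin(t) + e^(4t)cos(t)

Coefficient matrix A = [[12, 13], [-5, -4]].
Characteristic polynomial det(A - λI) = λ^2 - 8λ + 17 = 0.
Eigenvalues λ = 4 ± i (complex conjugate pair).
For λ=4+i: an eigenvector is (2,-1) - i(3,-2) = (2 - 3i, -1 + 2i).
A real fundamental pair from Re and Im of e^((4+i)t)v: X_1 = e^(4t)(cos(t)·(2,-1) + sin(t)·(3,-2)), X_2 = e^(4t)(sin(t)·(2,-1) - cos(t)·(3,-2)).
General solution: K_1X_1 + K_2X_2.
Applying u(0)=2, v(0)=1 gives K_1=7, K_2=4.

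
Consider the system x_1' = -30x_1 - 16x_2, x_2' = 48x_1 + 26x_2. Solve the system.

Coefficient matrix A = [[-30, -16], [48, 26]].
Characteristic polynomial det(A - λI) = λ^2 + 4λ - 12 = 0.
Eigenvalues λ = -6, 2.
For λ=-6: (A-λI) row 1 is [-24, -16], so an eigenvector is (2, -3).
For λ=2: (A-λI) row 1 is [-32, -16], so an eigenvector is (1, -2).
General solution: c_1e^(-6t)(2,-3) + c_2e^(2t)(1,-2).

x_1(t) = 2c_1e^(-6t) + c_2e^(2t), x_2(t) = -3c_1e^(-6t) - 2c_2e^(2t)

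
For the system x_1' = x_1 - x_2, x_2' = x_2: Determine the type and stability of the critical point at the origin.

A = [[1,-1],[0,1]]; det(A-λI) = λ^2 - 2λ + 1.
repeated λ = 1 with a single eigenvector.

unstable improper node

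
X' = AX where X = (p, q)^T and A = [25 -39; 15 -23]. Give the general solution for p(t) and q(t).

Coefficient matrix A = [[25, -39], [15, -23]].
Characteristic polynomial det(A - λI) = λ^2 - 2λ + 10 = 0.
Eigenvalues λ = 1 ± 3i (complex conjugate pair).
For λ=1+3i: an eigenvector is (3,2) - i(-2,-1) = (3 + 2i, 2 + i).
A real fundamental pair from Re and Im of e^((1+3i)t)v: X_1 = e^(t)(cos(3t)·(3,2) + sin(3t)·(-2,-1)), X_2 = e^(t)(sin(3t)·(3,2) - cos(3t)·(-2,-1)).
General solution: C_1X_1 + C_2X_2.

p(t) = -2C_1e^(t)sin(3t) + 3C_1e^(t)cos(3t) + 3C_2e^(t)sin(3t) + 2C_2e^(t)cos(3t), q(t) = -C_1e^(t)sin(3t) + 2C_1e^(t)cos(3t) + 2C_2e^(t)sin(3t) + C_2e^(t)cos(3t)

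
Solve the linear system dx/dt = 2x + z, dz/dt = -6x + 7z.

Coefficient matrix A = [[2, 1], [-6, 7]].
Characteristic polynomial det(A - λI) = λ^2 - 9λ + 20 = 0.
Eigenvalues λ = 5, 4.
For λ=5: (A-λI) row 1 is [-3, 1], so an eigenvector is (1, 3).
For λ=4: (A-λI) row 1 is [-2, 1], so an eigenvector is (-1, -2).
General solution: c_1e^(5t)(1,3) + c_2e^(4t)(-1,-2).

x(t) = c_1e^(5t) - c_2e^(4t), z(t) = 3c_1e^(5t) - 2c_2e^(4t)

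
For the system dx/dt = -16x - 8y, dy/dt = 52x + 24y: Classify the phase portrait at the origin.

unstable spiral

A = [[-16,-8],[52,24]]; det(A-λI) = λ^2 - 8λ + 32.
λ = 4 ± 4i: positive real part.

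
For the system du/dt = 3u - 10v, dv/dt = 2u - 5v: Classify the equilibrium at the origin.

A = [[3,-10],[2,-5]]; det(A-λI) = λ^2 + 2λ + 5.
λ = -1 ± 2i: negative real part.

stable spiral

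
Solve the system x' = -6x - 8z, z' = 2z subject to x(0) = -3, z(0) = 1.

Coefficient matrix A = [[-6, -8], [0, 2]].
Characteristic polynomial det(A - λI) = λ^2 + 4λ - 12 = 0.
Eigenvalues λ = 2, -6.
For λ=2: (A-λI) row 1 is [-8, -8], so an eigenvector is (1, -1).
For λ=-6: (A-λI) row 1 is [0, -8], so an eigenvector is (1, 0).
General solution: C_1e^(2t)(1,-1) + C_2e^(-6t)(1,0).
Applying x(0)=-3, z(0)=1 gives C_1=-1, C_2=-2.

x(t) = -e^(2t) - 2e^(-6t), z(t) = e^(2t)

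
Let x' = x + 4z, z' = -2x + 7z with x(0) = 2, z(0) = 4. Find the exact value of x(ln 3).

1350

A = [[1,4],[-2,7]]; eigenvalues λ = 5, 3.
Eigenvectors: (-1,-1) for λ=5, (2,1) for λ=3.
From the initial condition, c_1 = -6, c_2 = -2.
x(ln 3) = (-6)(3^5)(-1) + (-2)(3^3)(2) = 1350.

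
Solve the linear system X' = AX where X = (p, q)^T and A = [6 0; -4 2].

Coefficient matrix A = [[6, 0], [-4, 2]].
Characteristic polynomial det(A - λI) = λ^2 - 8λ + 12 = 0.
Eigenvalues λ = 6, 2.
For λ=6: (A-λI) row 2 is [-4, -4], so an eigenvector is (1, -1).
For λ=2: (A-λI) row 1 is [4, 0], so an eigenvector is (0, -1).
General solution: C_1e^(6t)(1,-1) + C_2e^(2t)(0,-1).

p(t) = C_1e^(6t), q(t) = -C_1e^(6t) - C_2e^(2t)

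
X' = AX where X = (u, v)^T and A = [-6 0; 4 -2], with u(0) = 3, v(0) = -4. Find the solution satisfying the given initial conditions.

u(t) = 3e^(-6t), v(t) = -e^(-2t) - 3e^(-6t)

Coefficient matrix A = [[-6, 0], [4, -2]].
Characteristic polynomial det(A - λI) = λ^2 + 8λ + 12 = 0.
Eigenvalues λ = -6, -2.
For λ=-6: (A-λI) row 2 is [4, 4], so an eigenvector is (1, -1).
For λ=-2: (A-λI) row 1 is [-4, 0], so an eigenvector is (0, 1).
General solution: C_1e^(-6t)(1,-1) + C_2e^(-2t)(0,1).
Applying u(0)=3, v(0)=-4 gives C_1=3, C_2=-1.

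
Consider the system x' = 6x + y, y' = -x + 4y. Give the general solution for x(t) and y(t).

x(t) = K_1e^(5t) + K_2te^(5t), y(t) = -K_1e^(5t) - K_2te^(5t) + K_2e^(5t)

Coefficient matrix A = [[6, 1], [-1, 4]].
Characteristic polynomial det(A - λI) = λ^2 - 10λ + 25 = 0.
Single eigenvalue λ = 5 with algebraic multiplicity 2.
Eigenvector v = (1,-1); generalized eigenvector w with (A-λI)w=v is (0,1).
General solution: e^(5t)[K_1·v + K_2·(t·v + w)].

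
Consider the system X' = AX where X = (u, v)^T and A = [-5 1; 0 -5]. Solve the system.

Coefficient matrix A = [[-5, 1], [0, -5]].
Characteristic polynomial det(A - λI) = λ^2 + 10λ + 25 = 0.
Single eigenvalue λ = -5 with algebraic multiplicity 2.
Eigenvector v = (1,0); generalized eigenvector w with (A-λI)w=v is (3,1).
General solution: e^(-5t)[C_1·v + C_2·(t·v + w)].

u(t) = C_1e^(-5t) + C_2te^(-5t) + 3C_2e^(-5t), v(t) = C_2e^(-5t)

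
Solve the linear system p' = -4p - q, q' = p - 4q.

p(t) = K_1e^(-4t)sin(t) - K_2e^(-4t)cos(t), q(t) = -K_1e^(-4t)cos(t) - K_2e^(-4t)sin(t)

Coefficient matrix A = [[-4, -1], [1, -4]].
Characteristic polynomial det(A - λI) = λ^2 + 8λ + 17 = 0.
Eigenvalues λ = -4 ± i (complex conjugate pair).
For λ=-4+i: an eigenvector is (0,-1) - i(1,0) = (0 - i, -1).
A real fundamental pair from Re and Im of e^((-4+i)t)v: X_1 = e^(-4t)(cos(t)·(0,-1) + sin(t)·(1,0)), X_2 = e^(-4t)(sin(t)·(0,-1) - cos(t)·(1,0)).
General solution: K_1X_1 + K_2X_2.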